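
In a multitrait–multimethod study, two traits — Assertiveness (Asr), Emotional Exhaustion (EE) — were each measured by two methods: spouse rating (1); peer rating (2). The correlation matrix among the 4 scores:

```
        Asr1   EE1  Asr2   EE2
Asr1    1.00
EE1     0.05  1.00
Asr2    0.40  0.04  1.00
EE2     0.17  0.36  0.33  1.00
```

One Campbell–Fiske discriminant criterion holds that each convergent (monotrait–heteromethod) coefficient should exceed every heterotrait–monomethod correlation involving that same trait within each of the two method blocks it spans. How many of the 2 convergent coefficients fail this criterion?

0

Checking each validity diagonal entry against its comparison values:
Asr (methods 1·2): 0.40 vs {0.05, 0.33} → pass.
EE (methods 1·2): 0.36 vs {0.05, 0.33} → pass.
0 of 2 fail.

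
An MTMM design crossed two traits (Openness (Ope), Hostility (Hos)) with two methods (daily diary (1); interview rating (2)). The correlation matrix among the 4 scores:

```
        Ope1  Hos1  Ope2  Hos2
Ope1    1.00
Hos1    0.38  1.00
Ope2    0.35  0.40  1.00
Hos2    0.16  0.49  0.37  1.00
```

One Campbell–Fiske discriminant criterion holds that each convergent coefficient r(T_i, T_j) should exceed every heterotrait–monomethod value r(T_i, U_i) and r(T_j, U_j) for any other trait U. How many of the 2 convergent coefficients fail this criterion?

Each convergent coefficient versus the relevant comparison correlations:
Ope (methods 1·2): 0.35 vs {0.38, 0.37} → fail.
Hos (methods 1·2): 0.49 vs {0.38, 0.37} → pass.
1 of 2 fail.

1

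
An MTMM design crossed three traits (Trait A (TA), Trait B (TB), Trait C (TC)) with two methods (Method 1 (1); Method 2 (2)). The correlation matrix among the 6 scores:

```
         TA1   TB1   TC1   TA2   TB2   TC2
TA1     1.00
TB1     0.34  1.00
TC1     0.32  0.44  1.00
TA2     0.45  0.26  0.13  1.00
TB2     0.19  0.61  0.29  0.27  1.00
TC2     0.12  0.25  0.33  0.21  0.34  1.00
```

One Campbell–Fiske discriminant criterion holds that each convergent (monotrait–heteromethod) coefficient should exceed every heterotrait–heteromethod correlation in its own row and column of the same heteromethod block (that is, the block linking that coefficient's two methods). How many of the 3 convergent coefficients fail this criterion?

Convergent coefficients and their comparison sets:
TA (methods 1·2): 0.45 vs {0.19, 0.26, 0.12, 0.13} → pass.
TB (methods 1·2): 0.61 vs {0.26, 0.19, 0.25, 0.29} → pass.
TC (methods 1·2): 0.33 vs {0.13, 0.12, 0.29, 0.25} → pass.
0 of 3 fail.

0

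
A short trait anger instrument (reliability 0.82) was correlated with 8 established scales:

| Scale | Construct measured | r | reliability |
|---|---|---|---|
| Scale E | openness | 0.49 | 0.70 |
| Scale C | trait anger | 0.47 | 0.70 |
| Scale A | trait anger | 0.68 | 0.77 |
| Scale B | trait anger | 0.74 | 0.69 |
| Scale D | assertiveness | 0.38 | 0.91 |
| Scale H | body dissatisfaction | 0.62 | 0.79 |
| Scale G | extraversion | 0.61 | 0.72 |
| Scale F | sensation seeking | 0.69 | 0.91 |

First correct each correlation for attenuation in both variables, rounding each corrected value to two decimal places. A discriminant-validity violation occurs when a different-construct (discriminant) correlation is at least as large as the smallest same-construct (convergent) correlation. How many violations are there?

4

Disattenuated r (r / √(r_scale · r_new)):
  Scale E (disc): 0.49 / √(0.70·0.82) = 0.65
  Scale C (conv): 0.47 / √(0.70·0.82) = 0.62
  Scale A (conv): 0.68 / √(0.77·0.82) = 0.86
  Scale B (conv): 0.74 / √(0.69·0.82) = 0.98
  Scale D (disc): 0.38 / √(0.91·0.82) = 0.44
  Scale H (disc): 0.62 / √(0.79·0.82) = 0.77
  Scale G (disc): 0.61 / √(0.72·0.82) = 0.79
  Scale F (disc): 0.69 / √(0.91·0.82) = 0.80
Smallest convergent = 0.62. Discriminant values: 0.65, 0.44, 0.77, 0.79, 0.80; count ≥ 0.62 → 4.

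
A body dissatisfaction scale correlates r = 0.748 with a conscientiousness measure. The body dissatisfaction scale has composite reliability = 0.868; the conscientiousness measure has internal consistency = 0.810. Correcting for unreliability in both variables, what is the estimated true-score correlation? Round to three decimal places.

0.892

r_true = r_obs / √(r_xx · r_yy) = 0.748 / √(0.868 × 0.810) = 0.748 / √0.703080 = 0.748 / 0.8385 ≈ 0.892.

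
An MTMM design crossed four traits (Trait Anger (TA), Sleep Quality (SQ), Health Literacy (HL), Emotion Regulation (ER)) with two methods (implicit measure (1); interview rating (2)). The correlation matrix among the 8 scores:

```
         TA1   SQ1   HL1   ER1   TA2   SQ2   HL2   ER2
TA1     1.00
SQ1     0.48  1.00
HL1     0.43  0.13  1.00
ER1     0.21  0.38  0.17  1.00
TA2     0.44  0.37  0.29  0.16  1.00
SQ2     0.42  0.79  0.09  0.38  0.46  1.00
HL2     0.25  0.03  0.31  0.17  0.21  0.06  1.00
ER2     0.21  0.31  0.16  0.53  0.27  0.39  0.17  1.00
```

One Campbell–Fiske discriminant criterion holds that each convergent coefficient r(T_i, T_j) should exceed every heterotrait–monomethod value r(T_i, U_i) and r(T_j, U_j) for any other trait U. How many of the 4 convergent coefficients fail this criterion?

Each convergent coefficient versus the relevant comparison correlations:
TA (methods 1·2): 0.44 vs {0.48, 0.46, 0.43, 0.21, 0.21, 0.27} → fail.
SQ (methods 1·2): 0.79 vs {0.48, 0.46, 0.13, 0.06, 0.38, 0.39} → pass.
HL (methods 1·2): 0.31 vs {0.43, 0.21, 0.13, 0.06, 0.17, 0.17} → fail.
ER (methods 1·2): 0.53 vs {0.21, 0.27, 0.38, 0.39, 0.17, 0.17} → pass.
2 of 4 fail.

2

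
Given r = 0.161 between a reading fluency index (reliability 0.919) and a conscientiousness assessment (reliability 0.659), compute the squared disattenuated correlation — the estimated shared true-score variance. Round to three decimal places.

Disattenuated r = 0.161 / √(0.919 × 0.659) = 0.161 / 0.7782 = 0.2069.
Shared true-score variance = 0.2069² = 0.0428 ≈ 0.043.

0.043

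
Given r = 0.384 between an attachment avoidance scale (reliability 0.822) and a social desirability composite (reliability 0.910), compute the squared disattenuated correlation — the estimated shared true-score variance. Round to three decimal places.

Disattenuated r = 0.384 / √(0.822 × 0.910) = 0.384 / 0.8649 = 0.4440.
Shared true-score variance = 0.4440² = 0.1971 ≈ 0.197.

0.197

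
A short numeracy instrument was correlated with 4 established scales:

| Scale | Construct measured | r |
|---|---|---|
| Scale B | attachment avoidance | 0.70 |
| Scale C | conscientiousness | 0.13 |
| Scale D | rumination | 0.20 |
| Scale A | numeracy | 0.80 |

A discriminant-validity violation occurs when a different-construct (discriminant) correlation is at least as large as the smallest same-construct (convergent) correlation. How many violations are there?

Convergent (same construct = numeracy): Scale A.
Smallest convergent = 0.80. Discriminant values: 0.70, 0.13, 0.20; count ≥ 0.80 → 0.

0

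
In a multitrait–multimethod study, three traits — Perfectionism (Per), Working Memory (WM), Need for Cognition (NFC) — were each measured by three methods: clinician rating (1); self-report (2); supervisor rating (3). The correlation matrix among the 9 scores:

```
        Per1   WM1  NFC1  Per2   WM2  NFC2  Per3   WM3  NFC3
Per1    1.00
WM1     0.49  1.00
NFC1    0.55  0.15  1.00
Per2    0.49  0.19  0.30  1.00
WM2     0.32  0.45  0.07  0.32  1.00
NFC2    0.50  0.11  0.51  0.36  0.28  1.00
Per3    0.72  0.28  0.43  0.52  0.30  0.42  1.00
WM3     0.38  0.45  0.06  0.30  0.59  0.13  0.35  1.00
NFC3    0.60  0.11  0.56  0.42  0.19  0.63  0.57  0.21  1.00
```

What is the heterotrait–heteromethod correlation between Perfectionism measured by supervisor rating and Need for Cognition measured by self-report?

Different traits and methods: r(Per3, NFC2) = 0.42.

0.42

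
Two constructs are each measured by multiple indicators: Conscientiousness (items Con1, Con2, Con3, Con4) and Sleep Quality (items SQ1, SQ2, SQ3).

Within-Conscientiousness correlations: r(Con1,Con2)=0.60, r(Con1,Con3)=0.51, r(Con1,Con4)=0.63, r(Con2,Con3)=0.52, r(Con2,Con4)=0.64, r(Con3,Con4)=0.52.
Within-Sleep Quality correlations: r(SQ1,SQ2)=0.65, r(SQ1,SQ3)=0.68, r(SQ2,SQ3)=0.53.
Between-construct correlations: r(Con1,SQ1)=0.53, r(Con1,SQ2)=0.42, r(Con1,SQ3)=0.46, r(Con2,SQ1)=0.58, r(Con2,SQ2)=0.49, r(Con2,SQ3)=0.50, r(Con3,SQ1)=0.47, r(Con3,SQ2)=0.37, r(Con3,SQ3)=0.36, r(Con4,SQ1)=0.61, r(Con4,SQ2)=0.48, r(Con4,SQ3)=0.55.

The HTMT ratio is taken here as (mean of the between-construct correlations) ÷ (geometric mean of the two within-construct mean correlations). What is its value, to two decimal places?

0.82

Between-construct mean = 5.82/12 = 0.4850.
Mean within-Con = 3.42/6 = 0.5700; mean within-SQ = 1.86/3 = 0.6200.
Geometric mean = √(0.5700 × 0.6200) = 0.5945.
HTMT = 0.4850 / 0.5945 = 0.82.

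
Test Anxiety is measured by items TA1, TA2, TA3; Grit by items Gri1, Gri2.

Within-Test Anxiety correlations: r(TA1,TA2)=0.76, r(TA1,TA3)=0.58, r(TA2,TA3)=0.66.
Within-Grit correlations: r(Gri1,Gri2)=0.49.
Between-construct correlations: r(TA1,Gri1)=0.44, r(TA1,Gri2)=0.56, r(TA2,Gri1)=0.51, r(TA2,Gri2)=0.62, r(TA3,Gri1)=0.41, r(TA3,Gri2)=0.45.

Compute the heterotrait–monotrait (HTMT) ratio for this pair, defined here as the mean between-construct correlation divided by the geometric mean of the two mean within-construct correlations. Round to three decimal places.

0.872

Mean between = 2.99/6 = 0.4983.
Mean within-TA = 2.00/3 = 0.6667; mean within-Gri = 0.49/1 = 0.4900.
Geometric mean = √(0.6667 × 0.4900) = 0.5716.
HTMT = 0.4983 / 0.5716 = 0.872.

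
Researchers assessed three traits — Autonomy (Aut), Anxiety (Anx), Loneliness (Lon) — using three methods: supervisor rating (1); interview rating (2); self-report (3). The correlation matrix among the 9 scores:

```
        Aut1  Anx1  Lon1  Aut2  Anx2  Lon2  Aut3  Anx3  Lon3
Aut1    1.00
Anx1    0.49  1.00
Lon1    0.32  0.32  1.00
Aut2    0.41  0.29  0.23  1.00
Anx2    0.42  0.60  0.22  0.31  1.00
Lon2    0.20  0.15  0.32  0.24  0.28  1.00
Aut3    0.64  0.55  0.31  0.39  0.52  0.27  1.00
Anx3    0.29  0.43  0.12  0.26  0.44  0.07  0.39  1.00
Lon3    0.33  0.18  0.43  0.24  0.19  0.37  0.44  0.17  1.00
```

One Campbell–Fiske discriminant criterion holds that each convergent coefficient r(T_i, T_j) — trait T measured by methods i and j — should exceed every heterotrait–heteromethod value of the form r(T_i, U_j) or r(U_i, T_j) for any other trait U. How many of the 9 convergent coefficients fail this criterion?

4

Convergent coefficients and their comparison sets:
Aut (methods 1·2): 0.41 vs {0.42, 0.29, 0.20, 0.23} → fail.
Aut (methods 1·3): 0.64 vs {0.29, 0.55, 0.33, 0.31} → pass.
Aut (methods 2·3): 0.39 vs {0.26, 0.52, 0.24, 0.27} → fail.
Anx (methods 1·2): 0.60 vs {0.29, 0.42, 0.15, 0.22} → pass.
Anx (methods 1·3): 0.43 vs {0.55, 0.29, 0.18, 0.12} → fail.
Anx (methods 2·3): 0.44 vs {0.52, 0.26, 0.19, 0.07} → fail.
Lon (methods 1·2): 0.32 vs {0.23, 0.20, 0.22, 0.15} → pass.
Lon (methods 1·3): 0.43 vs {0.31, 0.33, 0.12, 0.18} → pass.
Lon (methods 2·3): 0.37 vs {0.27, 0.24, 0.07, 0.19} → pass.
4 of 9 fail.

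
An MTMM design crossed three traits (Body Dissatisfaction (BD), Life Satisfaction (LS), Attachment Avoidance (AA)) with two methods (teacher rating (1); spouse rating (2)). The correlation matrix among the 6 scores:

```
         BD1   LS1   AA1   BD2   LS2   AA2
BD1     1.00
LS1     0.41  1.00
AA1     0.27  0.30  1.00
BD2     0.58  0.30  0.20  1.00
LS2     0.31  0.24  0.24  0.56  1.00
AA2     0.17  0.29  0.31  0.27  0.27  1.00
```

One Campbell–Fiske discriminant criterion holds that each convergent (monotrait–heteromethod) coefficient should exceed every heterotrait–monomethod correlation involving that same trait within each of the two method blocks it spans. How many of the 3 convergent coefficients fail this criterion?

1

Convergent coefficients and their comparison sets:
BD (methods 1·2): 0.58 vs {0.41, 0.56, 0.27, 0.27} → pass.
LS (methods 1·2): 0.24 vs {0.41, 0.56, 0.30, 0.27} → fail.
AA (methods 1·2): 0.31 vs {0.27, 0.27, 0.30, 0.27} → pass.
1 of 3 fail.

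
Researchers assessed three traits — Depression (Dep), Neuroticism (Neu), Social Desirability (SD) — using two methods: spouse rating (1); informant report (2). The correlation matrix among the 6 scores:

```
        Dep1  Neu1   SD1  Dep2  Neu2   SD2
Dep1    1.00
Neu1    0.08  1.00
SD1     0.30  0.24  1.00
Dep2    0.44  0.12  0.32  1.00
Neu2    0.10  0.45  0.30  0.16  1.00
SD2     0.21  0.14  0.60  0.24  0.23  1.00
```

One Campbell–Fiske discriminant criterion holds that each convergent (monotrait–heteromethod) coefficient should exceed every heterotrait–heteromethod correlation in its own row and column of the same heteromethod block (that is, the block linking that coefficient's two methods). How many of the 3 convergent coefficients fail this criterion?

0

Checking each validity diagonal entry against its comparison values:
Dep (methods 1·2): 0.44 vs {0.10, 0.12, 0.21, 0.32} → pass.
Neu (methods 1·2): 0.45 vs {0.12, 0.10, 0.14, 0.30} → pass.
SD (methods 1·2): 0.60 vs {0.32, 0.21, 0.30, 0.14} → pass.
0 of 3 fail.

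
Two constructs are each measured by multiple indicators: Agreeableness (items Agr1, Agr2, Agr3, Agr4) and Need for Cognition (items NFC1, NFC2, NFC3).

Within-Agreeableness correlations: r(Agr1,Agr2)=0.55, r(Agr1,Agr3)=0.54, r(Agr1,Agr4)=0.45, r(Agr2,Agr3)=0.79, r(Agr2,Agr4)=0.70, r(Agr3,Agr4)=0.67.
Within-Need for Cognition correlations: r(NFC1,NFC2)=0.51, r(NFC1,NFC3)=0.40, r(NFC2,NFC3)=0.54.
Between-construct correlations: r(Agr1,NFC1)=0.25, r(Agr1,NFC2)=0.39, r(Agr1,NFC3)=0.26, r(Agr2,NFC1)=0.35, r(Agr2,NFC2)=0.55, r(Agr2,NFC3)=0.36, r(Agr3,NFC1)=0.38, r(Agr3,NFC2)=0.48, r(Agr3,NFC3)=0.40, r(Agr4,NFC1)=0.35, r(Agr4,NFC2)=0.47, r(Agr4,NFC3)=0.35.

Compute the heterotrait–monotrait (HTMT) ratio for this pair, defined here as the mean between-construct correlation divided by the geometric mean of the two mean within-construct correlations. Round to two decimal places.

0.70

Between-construct mean = 4.59/12 = 0.3825.
Mean within-Agr = 3.70/6 = 0.6167; mean within-NFC = 1.45/3 = 0.4833.
Geometric mean = √(0.6167 × 0.4833) = 0.5459.
HTMT = 0.3825 / 0.5459 = 0.70.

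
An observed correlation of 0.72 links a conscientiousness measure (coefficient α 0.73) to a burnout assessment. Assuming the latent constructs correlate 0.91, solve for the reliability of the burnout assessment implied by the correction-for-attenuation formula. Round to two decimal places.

r_true = r_obs / √(r_xx · r_yy) ⇒ 0.91 = 0.72 / √(0.73 · r_yy).
√(0.73 · r_yy) = 0.72 / 0.91 = 0.7912; 0.73 · r_yy = 0.6260; r_yy = 0.6260 / 0.73 ≈ 0.86.

0.86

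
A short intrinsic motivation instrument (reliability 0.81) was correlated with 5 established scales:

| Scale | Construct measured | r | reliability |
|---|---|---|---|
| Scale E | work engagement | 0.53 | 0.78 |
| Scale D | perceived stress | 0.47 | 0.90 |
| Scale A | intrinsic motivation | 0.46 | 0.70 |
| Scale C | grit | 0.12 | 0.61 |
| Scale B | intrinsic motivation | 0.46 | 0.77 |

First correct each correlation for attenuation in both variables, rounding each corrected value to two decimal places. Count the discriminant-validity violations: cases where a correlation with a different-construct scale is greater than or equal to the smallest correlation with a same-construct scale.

1

Disattenuated r (r / √(r_scale · r_new)):
  Scale E (disc): 0.53 / √(0.78·0.81) = 0.67
  Scale D (disc): 0.47 / √(0.90·0.81) = 0.55
  Scale A (conv): 0.46 / √(0.70·0.81) = 0.61
  Scale C (disc): 0.12 / √(0.61·0.81) = 0.17
  Scale B (conv): 0.46 / √(0.77·0.81) = 0.58
Smallest convergent = 0.58. Discriminant values: 0.67, 0.55, 0.17; count ≥ 0.58 → 1.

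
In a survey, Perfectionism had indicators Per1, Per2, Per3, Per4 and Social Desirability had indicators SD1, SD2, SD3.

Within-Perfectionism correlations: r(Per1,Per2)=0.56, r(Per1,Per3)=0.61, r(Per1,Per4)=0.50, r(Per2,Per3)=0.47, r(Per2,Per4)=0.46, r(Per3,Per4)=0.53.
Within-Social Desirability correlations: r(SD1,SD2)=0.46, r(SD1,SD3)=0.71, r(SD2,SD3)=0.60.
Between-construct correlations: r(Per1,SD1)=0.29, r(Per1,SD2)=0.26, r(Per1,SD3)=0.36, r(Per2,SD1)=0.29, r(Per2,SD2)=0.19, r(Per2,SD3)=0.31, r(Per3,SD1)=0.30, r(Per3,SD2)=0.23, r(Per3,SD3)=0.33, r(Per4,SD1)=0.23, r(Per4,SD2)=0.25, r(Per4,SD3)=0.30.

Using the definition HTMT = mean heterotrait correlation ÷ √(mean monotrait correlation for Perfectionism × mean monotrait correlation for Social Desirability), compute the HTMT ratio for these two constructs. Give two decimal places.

0.50

Mean heterotrait r = 3.34/12 = 0.2783.
Mean within-Per = 3.13/6 = 0.5217; mean within-SD = 1.77/3 = 0.5900.
Geometric mean = √(0.5217 × 0.5900) = 0.5548.
HTMT = 0.2783 / 0.5548 = 0.50.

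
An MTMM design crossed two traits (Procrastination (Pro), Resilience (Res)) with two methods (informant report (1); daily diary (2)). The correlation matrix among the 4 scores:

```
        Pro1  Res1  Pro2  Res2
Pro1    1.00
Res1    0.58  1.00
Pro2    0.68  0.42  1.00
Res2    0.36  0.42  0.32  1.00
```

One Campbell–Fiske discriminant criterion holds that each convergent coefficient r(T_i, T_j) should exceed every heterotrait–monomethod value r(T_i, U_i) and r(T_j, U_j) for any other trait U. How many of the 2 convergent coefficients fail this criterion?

Checking each validity diagonal entry against its comparison values:
Pro (methods 1·2): 0.68 vs {0.58, 0.32} → pass.
Res (methods 1·2): 0.42 vs {0.58, 0.32} → fail.
1 of 2 fail.

1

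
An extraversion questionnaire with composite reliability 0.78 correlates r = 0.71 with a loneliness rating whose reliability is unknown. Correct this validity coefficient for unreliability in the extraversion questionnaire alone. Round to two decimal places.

Single correction: r_c = r_obs / √r_xx = 0.71 / √0.78 = 0.71 / 0.8832 ≈ 0.80.

0.80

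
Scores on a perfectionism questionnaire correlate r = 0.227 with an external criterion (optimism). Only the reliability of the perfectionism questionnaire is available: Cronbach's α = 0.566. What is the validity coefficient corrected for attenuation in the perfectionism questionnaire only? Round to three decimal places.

0.302

Single correction: r_c = r_obs / √r_xx = 0.227 / √0.566 = 0.227 / 0.7523 ≈ 0.302.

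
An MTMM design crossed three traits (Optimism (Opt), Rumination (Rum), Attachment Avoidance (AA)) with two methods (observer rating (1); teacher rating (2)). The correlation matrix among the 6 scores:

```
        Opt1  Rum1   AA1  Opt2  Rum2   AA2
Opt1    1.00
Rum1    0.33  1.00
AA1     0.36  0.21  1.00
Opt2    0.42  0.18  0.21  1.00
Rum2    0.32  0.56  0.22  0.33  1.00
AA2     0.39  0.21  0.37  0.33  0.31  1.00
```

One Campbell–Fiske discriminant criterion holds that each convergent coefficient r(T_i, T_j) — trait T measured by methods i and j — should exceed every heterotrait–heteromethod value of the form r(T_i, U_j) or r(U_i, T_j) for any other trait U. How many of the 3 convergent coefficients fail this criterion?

1

Convergent coefficients and their comparison sets:
Opt (methods 1·2): 0.42 vs {0.32, 0.18, 0.39, 0.21} → pass.
Rum (methods 1·2): 0.56 vs {0.18, 0.32, 0.21, 0.22} → pass.
AA (methods 1·2): 0.37 vs {0.21, 0.39, 0.22, 0.21} → fail.
1 of 3 fail.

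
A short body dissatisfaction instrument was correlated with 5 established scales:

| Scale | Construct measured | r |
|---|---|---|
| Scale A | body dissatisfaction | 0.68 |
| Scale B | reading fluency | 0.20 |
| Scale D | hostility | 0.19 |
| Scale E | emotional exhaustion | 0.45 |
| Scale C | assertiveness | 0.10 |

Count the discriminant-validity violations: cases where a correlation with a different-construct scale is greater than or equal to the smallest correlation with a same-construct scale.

0

Convergent (same construct = body dissatisfaction): Scale A.
Smallest convergent = 0.68. Discriminant values: 0.20, 0.19, 0.45, 0.10; count ≥ 0.68 → 0.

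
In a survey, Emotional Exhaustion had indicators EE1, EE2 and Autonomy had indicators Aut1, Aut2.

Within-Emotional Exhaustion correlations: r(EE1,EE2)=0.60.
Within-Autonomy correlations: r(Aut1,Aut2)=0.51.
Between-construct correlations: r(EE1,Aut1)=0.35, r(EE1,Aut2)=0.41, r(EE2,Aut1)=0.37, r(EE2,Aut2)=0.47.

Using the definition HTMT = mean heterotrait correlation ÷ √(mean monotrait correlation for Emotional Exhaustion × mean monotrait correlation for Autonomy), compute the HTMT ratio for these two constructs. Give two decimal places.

Mean heterotrait r = 1.60/4 = 0.4000.
Mean within-EE = 0.60/1 = 0.6000; mean within-Aut = 0.51/1 = 0.5100.
Geometric mean = √(0.6000 × 0.5100) = 0.5532.
HTMT = 0.4000 / 0.5532 = 0.72.

0.72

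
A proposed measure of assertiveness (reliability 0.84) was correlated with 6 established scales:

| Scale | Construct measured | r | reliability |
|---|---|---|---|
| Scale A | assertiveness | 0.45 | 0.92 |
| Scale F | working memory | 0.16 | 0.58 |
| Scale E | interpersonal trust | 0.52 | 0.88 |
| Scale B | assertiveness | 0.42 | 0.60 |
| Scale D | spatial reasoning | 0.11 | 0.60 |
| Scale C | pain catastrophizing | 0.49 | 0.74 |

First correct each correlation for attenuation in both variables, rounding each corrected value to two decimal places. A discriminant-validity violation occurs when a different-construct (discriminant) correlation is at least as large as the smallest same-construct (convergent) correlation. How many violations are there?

Disattenuated r (r / √(r_scale · r_new)):
  Scale A (conv): 0.45 / √(0.92·0.84) = 0.51
  Scale F (disc): 0.16 / √(0.58·0.84) = 0.23
  Scale E (disc): 0.52 / √(0.88·0.84) = 0.60
  Scale B (conv): 0.42 / √(0.60·0.84) = 0.59
  Scale D (disc): 0.11 / √(0.60·0.84) = 0.15
  Scale C (disc): 0.49 / √(0.74·0.84) = 0.62
Smallest convergent = 0.51. Discriminant values: 0.23, 0.60, 0.15, 0.62; count ≥ 0.51 → 2.

2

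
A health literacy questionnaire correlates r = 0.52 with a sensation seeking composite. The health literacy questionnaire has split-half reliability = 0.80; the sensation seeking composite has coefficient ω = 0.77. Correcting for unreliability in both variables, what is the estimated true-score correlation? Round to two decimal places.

r_true = r_obs / √(r_xx · r_yy) = 0.52 / √(0.80 × 0.77) = 0.52 / √0.6160 = 0.52 / 0.7849 ≈ 0.66.

0.66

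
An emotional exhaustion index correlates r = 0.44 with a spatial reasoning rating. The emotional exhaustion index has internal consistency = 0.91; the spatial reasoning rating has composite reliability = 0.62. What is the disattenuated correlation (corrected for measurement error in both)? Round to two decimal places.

r_true = r_obs / √(r_xx · r_yy) = 0.44 / √(0.91 × 0.62) = 0.44 / √0.5642 = 0.44 / 0.7511 ≈ 0.59.

0.59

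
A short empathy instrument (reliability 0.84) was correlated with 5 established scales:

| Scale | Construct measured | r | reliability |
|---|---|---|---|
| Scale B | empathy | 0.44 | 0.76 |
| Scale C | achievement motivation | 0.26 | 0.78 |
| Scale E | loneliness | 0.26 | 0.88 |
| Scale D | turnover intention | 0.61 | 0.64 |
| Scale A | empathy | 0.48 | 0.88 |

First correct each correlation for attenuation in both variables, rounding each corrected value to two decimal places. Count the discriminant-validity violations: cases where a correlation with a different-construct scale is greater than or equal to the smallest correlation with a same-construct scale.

Disattenuated r (r / √(r_scale · r_new)):
  Scale B (conv): 0.44 / √(0.76·0.84) = 0.55
  Scale C (disc): 0.26 / √(0.78·0.84) = 0.32
  Scale E (disc): 0.26 / √(0.88·0.84) = 0.30
  Scale D (disc): 0.61 / √(0.64·0.84) = 0.83
  Scale A (conv): 0.48 / √(0.88·0.84) = 0.56
Smallest convergent = 0.55. Discriminant values: 0.32, 0.30, 0.83; count ≥ 0.55 → 1.

1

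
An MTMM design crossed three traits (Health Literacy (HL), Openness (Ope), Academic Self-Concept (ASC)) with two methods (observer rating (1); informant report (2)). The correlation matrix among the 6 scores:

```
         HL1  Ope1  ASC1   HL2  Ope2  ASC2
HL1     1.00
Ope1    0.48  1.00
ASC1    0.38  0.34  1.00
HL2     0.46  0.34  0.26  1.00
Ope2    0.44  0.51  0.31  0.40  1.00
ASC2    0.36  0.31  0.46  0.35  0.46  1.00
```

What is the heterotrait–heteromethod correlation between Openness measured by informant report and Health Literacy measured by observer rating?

0.44

Different traits and methods: r(Ope2, HL1) = 0.44.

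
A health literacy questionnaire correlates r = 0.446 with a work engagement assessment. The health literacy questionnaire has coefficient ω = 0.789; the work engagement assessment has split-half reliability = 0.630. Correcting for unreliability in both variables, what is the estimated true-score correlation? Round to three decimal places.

0.633

r_true = r_obs / √(r_xx · r_yy) = 0.446 / √(0.789 × 0.630) = 0.446 / √0.497070 = 0.446 / 0.7050 ≈ 0.633.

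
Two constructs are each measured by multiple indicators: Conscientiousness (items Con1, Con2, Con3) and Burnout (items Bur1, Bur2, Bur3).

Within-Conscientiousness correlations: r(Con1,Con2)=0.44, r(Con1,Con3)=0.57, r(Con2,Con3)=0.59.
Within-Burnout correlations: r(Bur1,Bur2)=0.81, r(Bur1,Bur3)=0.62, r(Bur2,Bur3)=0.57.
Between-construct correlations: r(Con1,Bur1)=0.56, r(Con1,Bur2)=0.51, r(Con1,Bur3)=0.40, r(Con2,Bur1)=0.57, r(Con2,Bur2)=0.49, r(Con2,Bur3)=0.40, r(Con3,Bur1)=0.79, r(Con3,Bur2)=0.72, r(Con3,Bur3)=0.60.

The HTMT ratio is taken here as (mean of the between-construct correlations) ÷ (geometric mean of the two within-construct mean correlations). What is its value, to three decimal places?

0.939

Between-construct mean = 5.04/9 = 0.5600.
Mean within-Con = 1.60/3 = 0.5333; mean within-Bur = 2.00/3 = 0.6667.
Geometric mean = √(0.5333 × 0.6667) = 0.5963.
HTMT = 0.5600 / 0.5963 = 0.939.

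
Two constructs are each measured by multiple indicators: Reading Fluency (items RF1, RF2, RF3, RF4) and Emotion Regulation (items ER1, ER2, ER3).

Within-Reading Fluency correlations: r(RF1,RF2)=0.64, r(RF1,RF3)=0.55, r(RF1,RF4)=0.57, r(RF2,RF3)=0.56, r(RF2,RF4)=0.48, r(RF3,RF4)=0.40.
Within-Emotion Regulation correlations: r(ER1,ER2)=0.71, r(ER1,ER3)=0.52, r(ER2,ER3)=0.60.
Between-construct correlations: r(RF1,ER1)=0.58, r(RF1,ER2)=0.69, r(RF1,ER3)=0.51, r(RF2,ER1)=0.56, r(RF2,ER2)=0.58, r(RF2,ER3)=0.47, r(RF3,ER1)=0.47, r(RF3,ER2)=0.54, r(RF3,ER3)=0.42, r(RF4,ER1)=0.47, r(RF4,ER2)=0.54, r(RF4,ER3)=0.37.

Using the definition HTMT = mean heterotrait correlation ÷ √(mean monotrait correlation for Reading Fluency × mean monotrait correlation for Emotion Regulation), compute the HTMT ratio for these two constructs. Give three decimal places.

Between-construct mean = 6.20/12 = 0.5167.
Mean within-RF = 3.20/6 = 0.5333; mean within-ER = 1.83/3 = 0.6100.
Geometric mean = √(0.5333 × 0.6100) = 0.5704.
HTMT = 0.5167 / 0.5704 = 0.906.

0.906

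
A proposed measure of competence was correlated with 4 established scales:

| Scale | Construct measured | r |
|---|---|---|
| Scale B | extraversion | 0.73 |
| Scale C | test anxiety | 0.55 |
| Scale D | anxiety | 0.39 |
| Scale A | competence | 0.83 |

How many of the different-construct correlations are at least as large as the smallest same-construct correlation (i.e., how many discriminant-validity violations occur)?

Convergent (same construct = competence): Scale A.
Smallest convergent = 0.83. Discriminant values: 0.73, 0.55, 0.39; count ≥ 0.83 → 0.

0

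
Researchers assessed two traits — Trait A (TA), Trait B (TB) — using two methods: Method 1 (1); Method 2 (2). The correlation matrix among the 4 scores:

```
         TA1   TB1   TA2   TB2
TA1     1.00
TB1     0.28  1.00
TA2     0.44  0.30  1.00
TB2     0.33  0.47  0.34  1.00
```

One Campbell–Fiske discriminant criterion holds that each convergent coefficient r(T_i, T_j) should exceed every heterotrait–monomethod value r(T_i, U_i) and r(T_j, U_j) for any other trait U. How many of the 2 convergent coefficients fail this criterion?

Each convergent coefficient versus the relevant comparison correlations:
TA (methods 1·2): 0.44 vs {0.28, 0.34} → pass.
TB (methods 1·2): 0.47 vs {0.28, 0.34} → pass.
0 of 2 fail.

0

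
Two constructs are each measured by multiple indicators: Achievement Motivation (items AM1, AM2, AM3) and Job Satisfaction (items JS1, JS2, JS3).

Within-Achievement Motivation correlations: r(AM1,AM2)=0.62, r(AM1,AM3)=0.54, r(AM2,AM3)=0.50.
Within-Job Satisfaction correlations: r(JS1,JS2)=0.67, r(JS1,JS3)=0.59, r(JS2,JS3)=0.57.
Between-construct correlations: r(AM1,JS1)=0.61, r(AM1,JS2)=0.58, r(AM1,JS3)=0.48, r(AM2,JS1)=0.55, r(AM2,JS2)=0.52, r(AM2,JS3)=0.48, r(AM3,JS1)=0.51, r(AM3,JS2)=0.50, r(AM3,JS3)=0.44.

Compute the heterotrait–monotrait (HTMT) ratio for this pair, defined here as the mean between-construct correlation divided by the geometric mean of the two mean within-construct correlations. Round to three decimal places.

Between-construct mean = 4.67/9 = 0.5189.
Mean within-AM = 1.66/3 = 0.5533; mean within-JS = 1.83/3 = 0.6100.
Geometric mean = √(0.5533 × 0.6100) = 0.5810.
HTMT = 0.5189 / 0.5810 = 0.893.

0.893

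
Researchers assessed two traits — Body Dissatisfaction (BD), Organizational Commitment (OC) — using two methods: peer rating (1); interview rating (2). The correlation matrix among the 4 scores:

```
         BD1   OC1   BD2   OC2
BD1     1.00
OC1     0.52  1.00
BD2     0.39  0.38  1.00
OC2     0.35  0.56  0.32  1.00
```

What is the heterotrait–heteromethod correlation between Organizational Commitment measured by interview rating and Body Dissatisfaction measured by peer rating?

Different traits and methods: r(OC2, BD1) = 0.35.

0.35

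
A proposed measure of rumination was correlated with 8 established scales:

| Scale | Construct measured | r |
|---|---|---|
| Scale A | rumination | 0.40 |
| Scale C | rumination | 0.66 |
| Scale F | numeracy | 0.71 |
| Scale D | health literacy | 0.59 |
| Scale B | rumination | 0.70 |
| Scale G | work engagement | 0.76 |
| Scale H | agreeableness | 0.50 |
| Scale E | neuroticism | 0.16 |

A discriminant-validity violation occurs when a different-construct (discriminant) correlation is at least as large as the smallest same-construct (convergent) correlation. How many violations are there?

Convergent (same construct = rumination): Scale A, Scale C, Scale B.
Smallest convergent = 0.40. Discriminant values: 0.71, 0.59, 0.76, 0.50, 0.16; count ≥ 0.40 → 4.

4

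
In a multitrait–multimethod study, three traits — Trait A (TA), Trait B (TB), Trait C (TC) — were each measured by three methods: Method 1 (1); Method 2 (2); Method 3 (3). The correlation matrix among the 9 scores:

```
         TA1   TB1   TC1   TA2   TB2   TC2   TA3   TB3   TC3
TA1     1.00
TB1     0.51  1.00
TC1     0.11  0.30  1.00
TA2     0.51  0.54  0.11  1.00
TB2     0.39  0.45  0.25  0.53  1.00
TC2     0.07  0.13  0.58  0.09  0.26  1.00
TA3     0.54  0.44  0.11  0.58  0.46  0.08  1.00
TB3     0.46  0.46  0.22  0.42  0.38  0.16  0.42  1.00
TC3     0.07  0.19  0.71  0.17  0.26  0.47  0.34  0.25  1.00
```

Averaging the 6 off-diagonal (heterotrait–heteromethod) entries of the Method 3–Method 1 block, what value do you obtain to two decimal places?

0.25

HTHM values (method 3 × method 1): 0.44, 0.11, 0.46, 0.22, 0.07, 0.19; mean = 1.49/6 = 0.25.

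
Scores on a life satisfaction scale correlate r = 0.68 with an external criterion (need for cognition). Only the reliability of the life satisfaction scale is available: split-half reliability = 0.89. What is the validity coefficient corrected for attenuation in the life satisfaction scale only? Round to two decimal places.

Single correction: r_c = r_obs / √r_xx = 0.68 / √0.89 = 0.68 / 0.9434 ≈ 0.72.

0.72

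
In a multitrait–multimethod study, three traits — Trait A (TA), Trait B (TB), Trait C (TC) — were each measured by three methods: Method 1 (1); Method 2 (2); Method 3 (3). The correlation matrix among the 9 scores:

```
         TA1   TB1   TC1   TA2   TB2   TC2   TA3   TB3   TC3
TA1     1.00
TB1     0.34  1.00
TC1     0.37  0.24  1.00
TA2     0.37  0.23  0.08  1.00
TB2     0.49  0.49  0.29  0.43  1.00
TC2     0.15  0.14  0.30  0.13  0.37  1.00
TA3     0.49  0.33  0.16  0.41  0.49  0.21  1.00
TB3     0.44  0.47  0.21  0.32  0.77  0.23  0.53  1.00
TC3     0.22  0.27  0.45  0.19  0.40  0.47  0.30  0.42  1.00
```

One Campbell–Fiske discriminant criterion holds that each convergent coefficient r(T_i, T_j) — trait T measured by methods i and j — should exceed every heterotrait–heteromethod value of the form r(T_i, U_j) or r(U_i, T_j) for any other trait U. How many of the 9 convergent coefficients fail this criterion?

Convergent coefficients and their comparison sets:
TA (methods 1·2): 0.37 vs {0.49, 0.23, 0.15, 0.08} → fail.
TA (methods 1·3): 0.49 vs {0.44, 0.33, 0.22, 0.16} → pass.
TA (methods 2·3): 0.41 vs {0.32, 0.49, 0.19, 0.21} → fail.
TB (methods 1·2): 0.49 vs {0.23, 0.49, 0.14, 0.29} → fail.
TB (methods 1·3): 0.47 vs {0.33, 0.44, 0.27, 0.21} → pass.
TB (methods 2·3): 0.77 vs {0.49, 0.32, 0.40, 0.23} → pass.
TC (methods 1·2): 0.30 vs {0.08, 0.15, 0.29, 0.14} → pass.
TC (methods 1·3): 0.45 vs {0.16, 0.22, 0.21, 0.27} → pass.
TC (methods 2·3): 0.47 vs {0.21, 0.19, 0.23, 0.40} → pass.
3 of 9 fail.

3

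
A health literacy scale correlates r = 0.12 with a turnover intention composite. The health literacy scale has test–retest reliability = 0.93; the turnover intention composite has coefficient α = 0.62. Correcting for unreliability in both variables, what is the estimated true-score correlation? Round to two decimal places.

0.16

r_true = r_obs / √(r_xx · r_yy) = 0.12 / √(0.93 × 0.62) = 0.12 / √0.5766 = 0.12 / 0.7593 ≈ 0.16.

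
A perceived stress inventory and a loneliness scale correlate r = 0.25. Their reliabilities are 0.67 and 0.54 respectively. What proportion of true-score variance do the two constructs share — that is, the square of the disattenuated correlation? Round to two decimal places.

Disattenuated r = 0.25 / √(0.67 × 0.54) = 0.25 / 0.6015 = 0.4156.
Shared true-score variance = 0.4156² = 0.1727 ≈ 0.17.

0.17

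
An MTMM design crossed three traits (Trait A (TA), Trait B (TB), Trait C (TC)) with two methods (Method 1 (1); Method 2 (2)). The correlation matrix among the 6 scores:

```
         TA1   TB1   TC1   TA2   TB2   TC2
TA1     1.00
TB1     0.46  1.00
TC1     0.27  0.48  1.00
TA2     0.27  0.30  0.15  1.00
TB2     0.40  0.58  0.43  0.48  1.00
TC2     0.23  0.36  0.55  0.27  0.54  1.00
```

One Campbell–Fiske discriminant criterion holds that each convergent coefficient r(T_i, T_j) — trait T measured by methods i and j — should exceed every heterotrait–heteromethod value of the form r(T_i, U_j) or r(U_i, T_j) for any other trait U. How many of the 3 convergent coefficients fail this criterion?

Convergent coefficients and their comparison sets:
TA (methods 1·2): 0.27 vs {0.40, 0.30, 0.23, 0.15} → fail.
TB (methods 1·2): 0.58 vs {0.30, 0.40, 0.36, 0.43} → pass.
TC (methods 1·2): 0.55 vs {0.15, 0.23, 0.43, 0.36} → pass.
1 of 3 fail.

1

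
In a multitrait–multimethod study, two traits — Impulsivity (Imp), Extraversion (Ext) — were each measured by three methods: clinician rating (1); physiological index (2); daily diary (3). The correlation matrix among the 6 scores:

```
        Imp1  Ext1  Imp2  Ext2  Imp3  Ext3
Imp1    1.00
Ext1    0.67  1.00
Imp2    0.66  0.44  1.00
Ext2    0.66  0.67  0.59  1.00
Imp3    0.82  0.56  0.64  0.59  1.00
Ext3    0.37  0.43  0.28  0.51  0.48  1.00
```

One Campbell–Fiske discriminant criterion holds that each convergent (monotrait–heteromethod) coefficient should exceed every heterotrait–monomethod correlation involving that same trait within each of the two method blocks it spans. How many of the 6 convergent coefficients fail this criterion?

4

Each convergent coefficient versus the relevant comparison correlations:
Imp (methods 1·2): 0.66 vs {0.67, 0.59} → fail.
Imp (methods 1·3): 0.82 vs {0.67, 0.48} → pass.
Imp (methods 2·3): 0.64 vs {0.59, 0.48} → pass.
Ext (methods 1·2): 0.67 vs {0.67, 0.59} → fail.
Ext (methods 1·3): 0.43 vs {0.67, 0.48} → fail.
Ext (methods 2·3): 0.51 vs {0.59, 0.48} → fail.
4 of 6 fail.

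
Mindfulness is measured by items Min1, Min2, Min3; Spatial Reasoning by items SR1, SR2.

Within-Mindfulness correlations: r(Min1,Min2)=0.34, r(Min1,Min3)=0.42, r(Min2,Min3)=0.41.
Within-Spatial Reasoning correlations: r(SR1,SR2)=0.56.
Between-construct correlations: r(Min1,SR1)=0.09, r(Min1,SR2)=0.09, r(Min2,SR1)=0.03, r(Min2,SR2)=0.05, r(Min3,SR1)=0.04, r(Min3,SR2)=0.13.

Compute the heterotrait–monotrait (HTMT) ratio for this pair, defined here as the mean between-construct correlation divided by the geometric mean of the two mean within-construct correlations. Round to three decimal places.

Mean between = 0.43/6 = 0.0717.
Mean within-Min = 1.17/3 = 0.3900; mean within-SR = 0.56/1 = 0.5600.
Geometric mean = √(0.3900 × 0.5600) = 0.4673.
HTMT = 0.0717 / 0.4673 = 0.153.

0.153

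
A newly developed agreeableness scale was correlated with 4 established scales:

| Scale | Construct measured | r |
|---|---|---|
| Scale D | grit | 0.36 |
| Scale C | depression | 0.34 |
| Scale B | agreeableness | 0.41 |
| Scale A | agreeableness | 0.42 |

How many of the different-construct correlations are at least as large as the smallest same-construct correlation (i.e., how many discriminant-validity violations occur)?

Convergent (same construct = agreeableness): Scale B, Scale A.
Smallest convergent = 0.41. Discriminant values: 0.36, 0.34; count ≥ 0.41 → 0.

0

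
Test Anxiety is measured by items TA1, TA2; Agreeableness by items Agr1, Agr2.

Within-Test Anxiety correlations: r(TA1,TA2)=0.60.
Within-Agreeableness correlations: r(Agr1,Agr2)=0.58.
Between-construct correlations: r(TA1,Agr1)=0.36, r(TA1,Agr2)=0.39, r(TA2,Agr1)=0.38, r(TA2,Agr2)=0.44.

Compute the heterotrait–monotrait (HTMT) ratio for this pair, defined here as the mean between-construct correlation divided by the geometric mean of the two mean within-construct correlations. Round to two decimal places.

0.67

Mean between = 1.57/4 = 0.3925.
Mean within-TA = 0.60/1 = 0.6000; mean within-Agr = 0.58/1 = 0.5800.
Geometric mean = √(0.6000 × 0.5800) = 0.5899.
HTMT = 0.3925 / 0.5899 = 0.67.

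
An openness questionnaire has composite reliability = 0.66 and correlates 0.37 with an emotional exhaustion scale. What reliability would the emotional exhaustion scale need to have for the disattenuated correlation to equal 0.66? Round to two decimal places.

0.48

r_true = r_obs / √(r_xx · r_yy) ⇒ 0.66 = 0.37 / √(0.66 · r_yy).
√(0.66 · r_yy) = 0.37 / 0.66 = 0.5606; 0.66 · r_yy = 0.3143; r_yy = 0.3143 / 0.66 ≈ 0.48.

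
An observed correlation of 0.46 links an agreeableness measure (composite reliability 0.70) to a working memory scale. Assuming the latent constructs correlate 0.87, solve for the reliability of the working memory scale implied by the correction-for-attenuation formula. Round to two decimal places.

0.40

r_true = r_obs / √(r_xx · r_yy) ⇒ 0.87 = 0.46 / √(0.70 · r_yy).
√(0.70 · r_yy) = 0.46 / 0.87 = 0.5287; 0.70 · r_yy = 0.2795; r_yy = 0.2795 / 0.70 ≈ 0.40.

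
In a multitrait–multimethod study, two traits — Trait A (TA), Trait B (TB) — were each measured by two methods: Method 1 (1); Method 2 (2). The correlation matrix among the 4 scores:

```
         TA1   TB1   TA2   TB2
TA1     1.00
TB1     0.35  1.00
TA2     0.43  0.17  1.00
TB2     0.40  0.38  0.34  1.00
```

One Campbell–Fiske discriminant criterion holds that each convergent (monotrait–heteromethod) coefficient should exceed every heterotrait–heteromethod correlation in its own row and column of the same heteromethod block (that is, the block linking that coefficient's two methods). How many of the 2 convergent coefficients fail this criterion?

1

Convergent coefficients and their comparison sets:
TA (methods 1·2): 0.43 vs {0.40, 0.17} → pass.
TB (methods 1·2): 0.38 vs {0.17, 0.40} → fail.
1 of 2 fail.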